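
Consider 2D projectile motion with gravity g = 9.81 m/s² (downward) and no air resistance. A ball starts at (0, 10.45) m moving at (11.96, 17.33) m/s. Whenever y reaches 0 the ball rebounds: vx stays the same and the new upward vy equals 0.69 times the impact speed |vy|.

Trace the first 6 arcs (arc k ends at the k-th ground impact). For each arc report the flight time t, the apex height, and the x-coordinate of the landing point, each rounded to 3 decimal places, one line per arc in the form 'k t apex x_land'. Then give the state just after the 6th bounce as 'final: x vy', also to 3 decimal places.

Arc 1: start y=10.450, vy=17.330 → t=4.058, apex=25.757, x_land=48.535, impact vy=-22.480
  bounce: vy ← 0.69·22.480 = 15.511
Arc 2: start y=0.000, vy=15.511 → t=3.162, apex=12.263, x_land=86.357, impact vy=-15.511
  bounce: vy ← 0.69·15.511 = 10.703
Arc 3: start y=0.000, vy=10.703 → t=2.182, apex=5.838, x_land=112.454, impact vy=-10.703
  bounce: vy ← 0.69·10.703 = 7.385
Arc 4: start y=0.000, vy=7.385 → t=1.506, apex=2.780, x_land=130.461, impact vy=-7.385
  bounce: vy ← 0.69·7.385 = 5.096
Arc 5: start y=0.000, vy=5.096 → t=1.039, apex=1.323, x_land=142.885, impact vy=-5.096
  bounce: vy ← 0.69·5.096 = 3.516
Arc 6: start y=0.000, vy=3.516 → t=0.717, apex=0.630, x_land=151.459, impact vy=-3.516
  bounce: vy ← 0.69·3.516 = 2.426

1 4.058 25.757 48.535
2 3.162 12.263 86.357
3 2.182 5.838 112.454
4 1.506 2.780 130.461
5 1.039 1.323 142.885
6 0.717 0.630 151.459
final: 151.459 2.426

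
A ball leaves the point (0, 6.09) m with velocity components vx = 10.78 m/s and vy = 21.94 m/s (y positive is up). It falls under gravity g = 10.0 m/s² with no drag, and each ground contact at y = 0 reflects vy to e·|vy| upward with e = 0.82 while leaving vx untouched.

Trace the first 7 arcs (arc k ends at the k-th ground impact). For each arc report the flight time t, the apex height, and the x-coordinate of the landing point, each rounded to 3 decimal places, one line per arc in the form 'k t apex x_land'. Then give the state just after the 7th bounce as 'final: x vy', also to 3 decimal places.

1 4.650 30.158 50.126
2 4.028 20.278 93.545
3 3.303 13.635 129.149
4 2.708 9.168 158.344
5 2.221 6.165 182.284
6 1.821 4.145 201.915
7 1.493 2.787 218.012
final: 218.012 6.122

Arc 1: start y=6.090, vy=21.940 → t=4.650, apex=30.158, x_land=50.126, impact vy=-24.559
  bounce: vy ← 0.82·24.559 = 20.139
Arc 2: start y=0.000, vy=20.139 → t=4.028, apex=20.278, x_land=93.545, impact vy=-20.139
  bounce: vy ← 0.82·20.139 = 16.514
Arc 3: start y=0.000, vy=16.514 → t=3.303, apex=13.635, x_land=129.149, impact vy=-16.514
  bounce: vy ← 0.82·16.514 = 13.541
Arc 4: start y=0.000, vy=13.541 → t=2.708, apex=9.168, x_land=158.344, impact vy=-13.541
  bounce: vy ← 0.82·13.541 = 11.104
Arc 5: start y=0.000, vy=11.104 → t=2.221, apex=6.165, x_land=182.284, impact vy=-11.104
  bounce: vy ← 0.82·11.104 = 9.105
Arc 6: start y=0.000, vy=9.105 → t=1.821, apex=4.145, x_land=201.915, impact vy=-9.105
  bounce: vy ← 0.82·9.105 = 7.466
Arc 7: start y=0.000, vy=7.466 → t=1.493, apex=2.787, x_land=218.012, impact vy=-7.466
  bounce: vy ← 0.82·7.466 = 6.122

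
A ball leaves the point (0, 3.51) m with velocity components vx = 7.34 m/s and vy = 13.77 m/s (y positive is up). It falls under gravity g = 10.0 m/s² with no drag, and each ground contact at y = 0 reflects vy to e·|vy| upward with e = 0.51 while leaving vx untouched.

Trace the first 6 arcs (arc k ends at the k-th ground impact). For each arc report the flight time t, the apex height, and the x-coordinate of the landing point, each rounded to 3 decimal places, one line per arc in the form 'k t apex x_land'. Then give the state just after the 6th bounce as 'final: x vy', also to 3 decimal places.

1 2.989 12.991 21.938
2 1.644 3.379 34.006
3 0.838 0.879 40.161
4 0.428 0.229 43.299
5 0.218 0.059 44.900
6 0.111 0.015 45.717
final: 45.717 0.284

Arc 1: start y=3.510, vy=13.770 → t=2.989, apex=12.991, x_land=21.938, impact vy=-16.119
  bounce: vy ← 0.51·16.119 = 8.221
Arc 2: start y=0.000, vy=8.221 → t=1.644, apex=3.379, x_land=34.006, impact vy=-8.221
  bounce: vy ← 0.51·8.221 = 4.192
Arc 3: start y=0.000, vy=4.192 → t=0.838, apex=0.879, x_land=40.161, impact vy=-4.192
  bounce: vy ← 0.51·4.192 = 2.138
Arc 4: start y=0.000, vy=2.138 → t=0.428, apex=0.229, x_land=43.299, impact vy=-2.138
  bounce: vy ← 0.51·2.138 = 1.090
Arc 5: start y=0.000, vy=1.090 → t=0.218, apex=0.059, x_land=44.900, impact vy=-1.090
  bounce: vy ← 0.51·1.090 = 0.556
Arc 6: start y=0.000, vy=0.556 → t=0.111, apex=0.015, x_land=45.717, impact vy=-0.556
  bounce: vy ← 0.51·0.556 = 0.284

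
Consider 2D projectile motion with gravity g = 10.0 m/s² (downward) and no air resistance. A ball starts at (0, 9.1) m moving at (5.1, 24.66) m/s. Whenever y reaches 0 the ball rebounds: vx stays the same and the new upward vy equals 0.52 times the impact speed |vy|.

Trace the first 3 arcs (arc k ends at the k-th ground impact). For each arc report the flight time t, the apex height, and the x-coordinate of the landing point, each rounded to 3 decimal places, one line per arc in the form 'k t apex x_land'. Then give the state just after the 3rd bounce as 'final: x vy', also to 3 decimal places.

Arc 1: start y=9.100, vy=24.660 → t=5.277, apex=39.506, x_land=26.912, impact vy=-28.109
  bounce: vy ← 0.52·28.109 = 14.617
Arc 2: start y=0.000, vy=14.617 → t=2.923, apex=10.682, x_land=41.821, impact vy=-14.617
  bounce: vy ← 0.52·14.617 = 7.601
Arc 3: start y=0.000, vy=7.601 → t=1.520, apex=2.889, x_land=49.574, impact vy=-7.601
  bounce: vy ← 0.52·7.601 = 3.952

1 5.277 39.506 26.912
2 2.923 10.682 41.821
3 1.520 2.889 49.574
final: 49.574 3.952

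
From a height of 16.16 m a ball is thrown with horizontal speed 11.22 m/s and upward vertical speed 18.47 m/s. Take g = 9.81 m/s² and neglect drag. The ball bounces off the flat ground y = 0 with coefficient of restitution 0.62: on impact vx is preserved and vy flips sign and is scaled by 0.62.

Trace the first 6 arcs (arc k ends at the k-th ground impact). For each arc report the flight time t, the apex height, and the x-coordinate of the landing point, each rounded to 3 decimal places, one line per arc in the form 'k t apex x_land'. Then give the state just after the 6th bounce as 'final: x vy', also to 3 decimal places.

Arc 1: start y=16.160, vy=18.470 → t=4.498, apex=33.547, x_land=50.468, impact vy=-25.655
  bounce: vy ← 0.62·25.655 = 15.906
Arc 2: start y=0.000, vy=15.906 → t=3.243, apex=12.896, x_land=86.853, impact vy=-15.906
  bounce: vy ← 0.62·15.906 = 9.862
Arc 3: start y=0.000, vy=9.862 → t=2.011, apex=4.957, x_land=109.412, impact vy=-9.862
  bounce: vy ← 0.62·9.862 = 6.114
Arc 4: start y=0.000, vy=6.114 → t=1.247, apex=1.906, x_land=123.398, impact vy=-6.114
  bounce: vy ← 0.62·6.114 = 3.791
Arc 5: start y=0.000, vy=3.791 → t=0.773, apex=0.732, x_land=132.070, impact vy=-3.791
  bounce: vy ← 0.62·3.791 = 2.350
Arc 6: start y=0.000, vy=2.350 → t=0.479, apex=0.282, x_land=137.446, impact vy=-2.350
  bounce: vy ← 0.62·2.350 = 1.457

1 4.498 33.547 50.468
2 3.243 12.896 86.853
3 2.011 4.957 109.412
4 1.247 1.906 123.398
5 0.773 0.732 132.070
6 0.479 0.282 137.446
final: 137.446 1.457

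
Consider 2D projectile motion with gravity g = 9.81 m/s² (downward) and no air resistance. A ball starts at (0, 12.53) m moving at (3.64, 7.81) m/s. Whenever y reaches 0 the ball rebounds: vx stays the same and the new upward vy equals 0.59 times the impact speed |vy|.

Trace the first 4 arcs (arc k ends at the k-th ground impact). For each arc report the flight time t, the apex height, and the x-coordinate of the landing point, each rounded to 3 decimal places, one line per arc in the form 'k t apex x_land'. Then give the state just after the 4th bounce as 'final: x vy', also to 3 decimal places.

Arc 1: start y=12.530, vy=7.810 → t=2.582, apex=15.639, x_land=9.397, impact vy=-17.517
  bounce: vy ← 0.59·17.517 = 10.335
Arc 2: start y=0.000, vy=10.335 → t=2.107, apex=5.444, x_land=17.067, impact vy=-10.335
  bounce: vy ← 0.59·10.335 = 6.098
Arc 3: start y=0.000, vy=6.098 → t=1.243, apex=1.895, x_land=21.592, impact vy=-6.098
  bounce: vy ← 0.59·6.098 = 3.598
Arc 4: start y=0.000, vy=3.598 → t=0.733, apex=0.660, x_land=24.262, impact vy=-3.598
  bounce: vy ← 0.59·3.598 = 2.123

1 2.582 15.639 9.397
2 2.107 5.444 17.067
3 1.243 1.895 21.592
4 0.733 0.660 24.262
final: 24.262 2.123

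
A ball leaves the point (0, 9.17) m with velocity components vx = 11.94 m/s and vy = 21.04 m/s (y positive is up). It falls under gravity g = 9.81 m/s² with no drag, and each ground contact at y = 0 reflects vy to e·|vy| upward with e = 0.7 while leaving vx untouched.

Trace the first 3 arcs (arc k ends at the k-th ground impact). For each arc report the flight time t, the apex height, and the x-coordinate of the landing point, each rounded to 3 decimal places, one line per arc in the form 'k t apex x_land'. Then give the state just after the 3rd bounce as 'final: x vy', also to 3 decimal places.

Arc 1: start y=9.170, vy=21.040 → t=4.688, apex=31.733, x_land=55.978, impact vy=-24.952
  bounce: vy ← 0.7·24.952 = 17.466
Arc 2: start y=0.000, vy=17.466 → t=3.561, apex=15.549, x_land=98.495, impact vy=-17.466
  bounce: vy ← 0.7·17.466 = 12.226
Arc 3: start y=0.000, vy=12.226 → t=2.493, apex=7.619, x_land=128.258, impact vy=-12.226
  bounce: vy ← 0.7·12.226 = 8.558

1 4.688 31.733 55.978
2 3.561 15.549 98.495
3 2.493 7.619 128.258
final: 128.258 8.558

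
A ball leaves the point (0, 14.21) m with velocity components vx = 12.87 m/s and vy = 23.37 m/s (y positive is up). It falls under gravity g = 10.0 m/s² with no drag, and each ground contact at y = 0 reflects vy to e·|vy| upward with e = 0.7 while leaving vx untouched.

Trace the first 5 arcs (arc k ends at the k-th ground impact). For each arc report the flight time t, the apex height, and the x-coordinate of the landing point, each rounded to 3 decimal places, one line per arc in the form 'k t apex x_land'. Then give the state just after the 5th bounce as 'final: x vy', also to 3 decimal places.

Arc 1: start y=14.210, vy=23.370 → t=5.219, apex=41.518, x_land=67.163, impact vy=-28.816
  bounce: vy ← 0.7·28.816 = 20.171
Arc 2: start y=0.000, vy=20.171 → t=4.034, apex=20.344, x_land=119.084, impact vy=-20.171
  bounce: vy ← 0.7·20.171 = 14.120
Arc 3: start y=0.000, vy=14.120 → t=2.824, apex=9.968, x_land=155.428, impact vy=-14.120
  bounce: vy ← 0.7·14.120 = 9.884
Arc 4: start y=0.000, vy=9.884 → t=1.977, apex=4.885, x_land=180.869, impact vy=-9.884
  bounce: vy ← 0.7·9.884 = 6.919
Arc 5: start y=0.000, vy=6.919 → t=1.384, apex=2.393, x_land=198.678, impact vy=-6.919
  bounce: vy ← 0.7·6.919 = 4.843

1 5.219 41.518 67.163
2 4.034 20.344 119.084
3 2.824 9.968 155.428
4 1.977 4.885 180.869
5 1.384 2.393 198.678
final: 198.678 4.843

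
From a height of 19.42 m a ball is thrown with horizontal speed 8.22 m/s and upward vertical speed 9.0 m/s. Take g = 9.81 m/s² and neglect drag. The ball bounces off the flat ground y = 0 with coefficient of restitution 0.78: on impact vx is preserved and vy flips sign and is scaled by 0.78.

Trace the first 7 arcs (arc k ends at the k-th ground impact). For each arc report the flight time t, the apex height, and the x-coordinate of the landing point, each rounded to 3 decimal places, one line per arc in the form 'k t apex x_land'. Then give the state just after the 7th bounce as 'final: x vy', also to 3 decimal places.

Arc 1: start y=19.420, vy=9.000 → t=3.109, apex=23.548, x_land=25.552, impact vy=-21.495
  bounce: vy ← 0.78·21.495 = 16.766
Arc 2: start y=0.000, vy=16.766 → t=3.418, apex=14.327, x_land=53.649, impact vy=-16.766
  bounce: vy ← 0.78·16.766 = 13.077
Arc 3: start y=0.000, vy=13.077 → t=2.666, apex=8.716, x_land=75.565, impact vy=-13.077
  bounce: vy ← 0.78·13.077 = 10.200
Arc 4: start y=0.000, vy=10.200 → t=2.080, apex=5.303, x_land=92.659, impact vy=-10.200
  bounce: vy ← 0.78·10.200 = 7.956
Arc 5: start y=0.000, vy=7.956 → t=1.622, apex=3.226, x_land=105.992, impact vy=-7.956
  bounce: vy ← 0.78·7.956 = 6.206
Arc 6: start y=0.000, vy=6.206 → t=1.265, apex=1.963, x_land=116.392, impact vy=-6.206
  bounce: vy ← 0.78·6.206 = 4.841
Arc 7: start y=0.000, vy=4.841 → t=0.987, apex=1.194, x_land=124.504, impact vy=-4.841
  bounce: vy ← 0.78·4.841 = 3.776

1 3.109 23.548 25.552
2 3.418 14.327 53.649
3 2.666 8.716 75.565
4 2.080 5.303 92.659
5 1.622 3.226 105.992
6 1.265 1.963 116.392
7 0.987 1.194 124.504
final: 124.504 3.776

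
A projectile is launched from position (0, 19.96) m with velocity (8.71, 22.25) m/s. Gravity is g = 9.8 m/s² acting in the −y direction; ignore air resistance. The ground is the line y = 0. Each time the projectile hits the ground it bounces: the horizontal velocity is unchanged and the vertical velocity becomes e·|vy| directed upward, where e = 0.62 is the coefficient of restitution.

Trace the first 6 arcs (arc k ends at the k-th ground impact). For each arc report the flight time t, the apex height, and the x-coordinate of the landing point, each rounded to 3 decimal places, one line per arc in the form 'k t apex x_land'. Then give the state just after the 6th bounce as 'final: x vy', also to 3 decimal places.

Arc 1: start y=19.960, vy=22.250 → t=5.308, apex=45.218, x_land=46.234, impact vy=-29.770
  bounce: vy ← 0.62·29.770 = 18.458
Arc 2: start y=0.000, vy=18.458 → t=3.767, apex=17.382, x_land=79.044, impact vy=-18.458
  bounce: vy ← 0.62·18.458 = 11.444
Arc 3: start y=0.000, vy=11.444 → t=2.335, apex=6.682, x_land=99.386, impact vy=-11.444
  bounce: vy ← 0.62·11.444 = 7.095
Arc 4: start y=0.000, vy=7.095 → t=1.448, apex=2.568, x_land=111.998, impact vy=-7.095
  bounce: vy ← 0.62·7.095 = 4.399
Arc 5: start y=0.000, vy=4.399 → t=0.898, apex=0.987, x_land=119.817, impact vy=-4.399
  bounce: vy ← 0.62·4.399 = 2.727
Arc 6: start y=0.000, vy=2.727 → t=0.557, apex=0.380, x_land=124.665, impact vy=-2.727
  bounce: vy ← 0.62·2.727 = 1.691

1 5.308 45.218 46.234
2 3.767 17.382 79.044
3 2.335 6.682 99.386
4 1.448 2.568 111.998
5 0.898 0.987 119.817
6 0.557 0.380 124.665
final: 124.665 1.691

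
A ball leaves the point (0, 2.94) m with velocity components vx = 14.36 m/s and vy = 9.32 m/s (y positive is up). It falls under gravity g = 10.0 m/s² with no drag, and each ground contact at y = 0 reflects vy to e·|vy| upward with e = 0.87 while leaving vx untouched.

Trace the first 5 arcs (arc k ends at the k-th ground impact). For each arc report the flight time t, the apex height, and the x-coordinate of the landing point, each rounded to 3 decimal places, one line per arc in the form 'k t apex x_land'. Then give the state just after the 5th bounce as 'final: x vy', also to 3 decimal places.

Arc 1: start y=2.940, vy=9.320 → t=2.139, apex=7.283, x_land=30.715, impact vy=-12.069
  bounce: vy ← 0.87·12.069 = 10.500
Arc 2: start y=0.000, vy=10.500 → t=2.100, apex=5.513, x_land=60.871, impact vy=-10.500
  bounce: vy ← 0.87·10.500 = 9.135
Arc 3: start y=0.000, vy=9.135 → t=1.827, apex=4.172, x_land=87.107, impact vy=-9.135
  bounce: vy ← 0.87·9.135 = 7.948
Arc 4: start y=0.000, vy=7.948 → t=1.590, apex=3.158, x_land=109.932, impact vy=-7.948
  bounce: vy ← 0.87·7.948 = 6.914
Arc 5: start y=0.000, vy=6.914 → t=1.383, apex=2.390, x_land=129.790, impact vy=-6.914
  bounce: vy ← 0.87·6.914 = 6.015

1 2.139 7.283 30.715
2 2.100 5.513 60.871
3 1.827 4.172 87.107
4 1.590 3.158 109.932
5 1.383 2.390 129.790
final: 129.790 6.015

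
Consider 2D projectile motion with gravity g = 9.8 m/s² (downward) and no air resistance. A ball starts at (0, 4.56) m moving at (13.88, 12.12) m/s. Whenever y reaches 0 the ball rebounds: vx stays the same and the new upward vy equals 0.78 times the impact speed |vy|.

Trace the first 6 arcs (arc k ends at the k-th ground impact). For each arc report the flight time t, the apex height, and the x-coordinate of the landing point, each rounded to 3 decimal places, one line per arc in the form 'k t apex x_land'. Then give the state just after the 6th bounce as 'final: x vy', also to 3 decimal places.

1 2.805 12.055 38.936
2 2.447 7.334 72.898
3 1.909 4.462 99.389
4 1.489 2.715 120.051
5 1.161 1.652 136.168
6 0.906 1.005 148.739
final: 148.739 3.462

Arc 1: start y=4.560, vy=12.120 → t=2.805, apex=12.055, x_land=38.936, impact vy=-15.371
  bounce: vy ← 0.78·15.371 = 11.989
Arc 2: start y=0.000, vy=11.989 → t=2.447, apex=7.334, x_land=72.898, impact vy=-11.989
  bounce: vy ← 0.78·11.989 = 9.352
Arc 3: start y=0.000, vy=9.352 → t=1.909, apex=4.462, x_land=99.389, impact vy=-9.352
  bounce: vy ← 0.78·9.352 = 7.294
Arc 4: start y=0.000, vy=7.294 → t=1.489, apex=2.715, x_land=120.051, impact vy=-7.294
  bounce: vy ← 0.78·7.294 = 5.690
Arc 5: start y=0.000, vy=5.690 → t=1.161, apex=1.652, x_land=136.168, impact vy=-5.690
  bounce: vy ← 0.78·5.690 = 4.438
Arc 6: start y=0.000, vy=4.438 → t=0.906, apex=1.005, x_land=148.739, impact vy=-4.438
  bounce: vy ← 0.78·4.438 = 3.462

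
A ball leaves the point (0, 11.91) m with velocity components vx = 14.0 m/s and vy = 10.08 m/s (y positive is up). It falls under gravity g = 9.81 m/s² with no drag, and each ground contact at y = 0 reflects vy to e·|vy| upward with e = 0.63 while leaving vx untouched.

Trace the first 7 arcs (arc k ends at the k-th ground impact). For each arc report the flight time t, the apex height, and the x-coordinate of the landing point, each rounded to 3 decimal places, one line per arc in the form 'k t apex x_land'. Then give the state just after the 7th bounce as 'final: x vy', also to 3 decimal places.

Arc 1: start y=11.910, vy=10.080 → t=2.894, apex=17.089, x_land=40.517, impact vy=-18.311
  bounce: vy ← 0.63·18.311 = 11.536
Arc 2: start y=0.000, vy=11.536 → t=2.352, apex=6.783, x_land=73.442, impact vy=-11.536
  bounce: vy ← 0.63·11.536 = 7.268
Arc 3: start y=0.000, vy=7.268 → t=1.482, apex=2.692, x_land=94.185, impact vy=-7.268
  bounce: vy ← 0.63·7.268 = 4.579
Arc 4: start y=0.000, vy=4.579 → t=0.933, apex=1.068, x_land=107.254, impact vy=-4.579
  bounce: vy ← 0.63·4.579 = 2.884
Arc 5: start y=0.000, vy=2.884 → t=0.588, apex=0.424, x_land=115.487, impact vy=-2.884
  bounce: vy ← 0.63·2.884 = 1.817
Arc 6: start y=0.000, vy=1.817 → t=0.370, apex=0.168, x_land=120.673, impact vy=-1.817
  bounce: vy ← 0.63·1.817 = 1.145
Arc 7: start y=0.000, vy=1.145 → t=0.233, apex=0.067, x_land=123.941, impact vy=-1.145
  bounce: vy ← 0.63·1.145 = 0.721

1 2.894 17.089 40.517
2 2.352 6.783 73.442
3 1.482 2.692 94.185
4 0.933 1.068 107.254
5 0.588 0.424 115.487
6 0.370 0.168 120.673
7 0.233 0.067 123.941
final: 123.941 0.721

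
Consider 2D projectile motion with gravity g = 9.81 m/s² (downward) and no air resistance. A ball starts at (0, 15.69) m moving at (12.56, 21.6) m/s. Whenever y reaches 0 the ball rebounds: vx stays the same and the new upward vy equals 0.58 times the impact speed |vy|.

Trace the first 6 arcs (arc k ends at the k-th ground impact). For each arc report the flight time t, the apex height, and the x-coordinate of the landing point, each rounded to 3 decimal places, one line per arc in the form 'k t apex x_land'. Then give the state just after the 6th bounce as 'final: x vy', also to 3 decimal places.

1 5.039 39.470 63.284
2 3.291 13.278 104.614
3 1.909 4.467 128.585
4 1.107 1.503 142.488
5 0.642 0.505 150.552
6 0.372 0.170 155.229
final: 155.229 1.059

Arc 1: start y=15.690, vy=21.600 → t=5.039, apex=39.470, x_land=63.284, impact vy=-27.828
  bounce: vy ← 0.58·27.828 = 16.140
Arc 2: start y=0.000, vy=16.140 → t=3.291, apex=13.278, x_land=104.614, impact vy=-16.140
  bounce: vy ← 0.58·16.140 = 9.361
Arc 3: start y=0.000, vy=9.361 → t=1.909, apex=4.467, x_land=128.585, impact vy=-9.361
  bounce: vy ← 0.58·9.361 = 5.430
Arc 4: start y=0.000, vy=5.430 → t=1.107, apex=1.503, x_land=142.488, impact vy=-5.430
  bounce: vy ← 0.58·5.430 = 3.149
Arc 5: start y=0.000, vy=3.149 → t=0.642, apex=0.505, x_land=150.552, impact vy=-3.149
  bounce: vy ← 0.58·3.149 = 1.827
Arc 6: start y=0.000, vy=1.827 → t=0.372, apex=0.170, x_land=155.229, impact vy=-1.827
  bounce: vy ← 0.58·1.827 = 1.059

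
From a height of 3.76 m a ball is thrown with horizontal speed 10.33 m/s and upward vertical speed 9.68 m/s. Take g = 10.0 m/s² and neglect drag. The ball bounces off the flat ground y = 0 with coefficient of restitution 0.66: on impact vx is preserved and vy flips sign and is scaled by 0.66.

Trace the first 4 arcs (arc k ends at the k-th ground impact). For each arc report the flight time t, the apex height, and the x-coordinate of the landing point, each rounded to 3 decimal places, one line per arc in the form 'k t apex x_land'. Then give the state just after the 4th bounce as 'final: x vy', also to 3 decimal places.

Arc 1: start y=3.760, vy=9.680 → t=2.268, apex=8.445, x_land=23.425, impact vy=-12.996
  bounce: vy ← 0.66·12.996 = 8.578
Arc 2: start y=0.000, vy=8.578 → t=1.716, apex=3.679, x_land=41.146, impact vy=-8.578
  bounce: vy ← 0.66·8.578 = 5.661
Arc 3: start y=0.000, vy=5.661 → t=1.132, apex=1.602, x_land=52.842, impact vy=-5.661
  bounce: vy ← 0.66·5.661 = 3.736
Arc 4: start y=0.000, vy=3.736 → t=0.747, apex=0.698, x_land=60.561, impact vy=-3.736
  bounce: vy ← 0.66·3.736 = 2.466

1 2.268 8.445 23.425
2 1.716 3.679 41.146
3 1.132 1.602 52.842
4 0.747 0.698 60.561
final: 60.561 2.466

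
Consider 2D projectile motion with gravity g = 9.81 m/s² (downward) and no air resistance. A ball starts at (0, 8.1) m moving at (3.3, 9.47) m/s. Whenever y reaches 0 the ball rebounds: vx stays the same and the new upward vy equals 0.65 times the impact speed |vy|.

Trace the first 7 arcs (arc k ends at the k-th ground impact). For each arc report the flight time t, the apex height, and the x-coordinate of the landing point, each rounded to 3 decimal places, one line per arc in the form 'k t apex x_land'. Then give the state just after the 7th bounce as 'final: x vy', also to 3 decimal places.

1 2.573 12.671 8.490
2 2.089 5.353 15.385
3 1.358 2.262 19.866
4 0.883 0.956 22.780
5 0.574 0.404 24.673
6 0.373 0.171 25.904
7 0.242 0.072 26.704
final: 26.704 0.773

Arc 1: start y=8.100, vy=9.470 → t=2.573, apex=12.671, x_land=8.490, impact vy=-15.767
  bounce: vy ← 0.65·15.767 = 10.249
Arc 2: start y=0.000, vy=10.249 → t=2.089, apex=5.353, x_land=15.385, impact vy=-10.249
  bounce: vy ← 0.65·10.249 = 6.662
Arc 3: start y=0.000, vy=6.662 → t=1.358, apex=2.262, x_land=19.866, impact vy=-6.662
  bounce: vy ← 0.65·6.662 = 4.330
Arc 4: start y=0.000, vy=4.330 → t=0.883, apex=0.956, x_land=22.780, impact vy=-4.330
  bounce: vy ← 0.65·4.330 = 2.815
Arc 5: start y=0.000, vy=2.815 → t=0.574, apex=0.404, x_land=24.673, impact vy=-2.815
  bounce: vy ← 0.65·2.815 = 1.829
Arc 6: start y=0.000, vy=1.829 → t=0.373, apex=0.171, x_land=25.904, impact vy=-1.829
  bounce: vy ← 0.65·1.829 = 1.189
Arc 7: start y=0.000, vy=1.189 → t=0.242, apex=0.072, x_land=26.704, impact vy=-1.189
  bounce: vy ← 0.65·1.189 = 0.773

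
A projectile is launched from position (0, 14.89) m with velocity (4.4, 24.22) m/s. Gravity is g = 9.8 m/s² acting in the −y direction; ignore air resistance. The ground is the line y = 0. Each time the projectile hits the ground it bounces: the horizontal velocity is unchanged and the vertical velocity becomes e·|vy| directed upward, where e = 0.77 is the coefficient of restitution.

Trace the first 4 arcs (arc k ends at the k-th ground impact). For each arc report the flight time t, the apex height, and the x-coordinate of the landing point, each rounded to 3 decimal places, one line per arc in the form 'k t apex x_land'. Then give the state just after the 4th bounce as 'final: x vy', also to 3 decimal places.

Arc 1: start y=14.890, vy=24.220 → t=5.496, apex=44.819, x_land=24.181, impact vy=-29.639
  bounce: vy ← 0.77·29.639 = 22.822
Arc 2: start y=0.000, vy=22.822 → t=4.658, apex=26.573, x_land=44.674, impact vy=-22.822
  bounce: vy ← 0.77·22.822 = 17.573
Arc 3: start y=0.000, vy=17.573 → t=3.586, apex=15.755, x_land=60.454, impact vy=-17.573
  bounce: vy ← 0.77·17.573 = 13.531
Arc 4: start y=0.000, vy=13.531 → t=2.761, apex=9.341, x_land=72.604, impact vy=-13.531
  bounce: vy ← 0.77·13.531 = 10.419

1 5.496 44.819 24.181
2 4.658 26.573 44.674
3 3.586 15.755 60.454
4 2.761 9.341 72.604
final: 72.604 10.419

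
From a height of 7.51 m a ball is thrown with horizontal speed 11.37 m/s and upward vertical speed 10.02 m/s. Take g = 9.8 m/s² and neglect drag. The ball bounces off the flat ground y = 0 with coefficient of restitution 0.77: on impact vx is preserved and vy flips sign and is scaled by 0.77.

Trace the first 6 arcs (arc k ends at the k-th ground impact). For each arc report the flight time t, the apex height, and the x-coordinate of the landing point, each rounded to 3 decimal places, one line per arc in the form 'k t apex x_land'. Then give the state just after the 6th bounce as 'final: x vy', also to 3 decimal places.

1 2.628 12.632 29.881
2 2.473 7.490 57.996
3 1.904 4.441 79.644
4 1.466 2.633 96.313
5 1.129 1.561 109.148
6 0.869 0.926 119.031
final: 119.031 3.280

Arc 1: start y=7.510, vy=10.020 → t=2.628, apex=12.632, x_land=29.881, impact vy=-15.735
  bounce: vy ← 0.77·15.735 = 12.116
Arc 2: start y=0.000, vy=12.116 → t=2.473, apex=7.490, x_land=57.996, impact vy=-12.116
  bounce: vy ← 0.77·12.116 = 9.329
Arc 3: start y=0.000, vy=9.329 → t=1.904, apex=4.441, x_land=79.644, impact vy=-9.329
  bounce: vy ← 0.77·9.329 = 7.184
Arc 4: start y=0.000, vy=7.184 → t=1.466, apex=2.633, x_land=96.313, impact vy=-7.184
  bounce: vy ← 0.77·7.184 = 5.531
Arc 5: start y=0.000, vy=5.531 → t=1.129, apex=1.561, x_land=109.148, impact vy=-5.531
  bounce: vy ← 0.77·5.531 = 4.259
Arc 6: start y=0.000, vy=4.259 → t=0.869, apex=0.926, x_land=119.031, impact vy=-4.259
  bounce: vy ← 0.77·4.259 = 3.280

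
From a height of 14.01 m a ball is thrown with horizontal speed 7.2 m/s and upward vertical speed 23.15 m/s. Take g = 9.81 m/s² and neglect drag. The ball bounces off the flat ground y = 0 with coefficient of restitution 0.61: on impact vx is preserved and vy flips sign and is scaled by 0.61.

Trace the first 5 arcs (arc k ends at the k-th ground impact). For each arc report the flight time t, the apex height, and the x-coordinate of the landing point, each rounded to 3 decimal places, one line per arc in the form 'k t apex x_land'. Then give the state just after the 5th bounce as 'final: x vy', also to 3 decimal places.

1 5.262 41.325 37.890
2 3.541 15.377 63.386
3 2.160 5.722 78.939
4 1.318 2.129 88.426
5 0.804 0.792 94.213
final: 94.213 2.405

Arc 1: start y=14.010, vy=23.150 → t=5.262, apex=41.325, x_land=37.890, impact vy=-28.475
  bounce: vy ← 0.61·28.475 = 17.369
Arc 2: start y=0.000, vy=17.369 → t=3.541, apex=15.377, x_land=63.386, impact vy=-17.369
  bounce: vy ← 0.61·17.369 = 10.595
Arc 3: start y=0.000, vy=10.595 → t=2.160, apex=5.722, x_land=78.939, impact vy=-10.595
  bounce: vy ← 0.61·10.595 = 6.463
Arc 4: start y=0.000, vy=6.463 → t=1.318, apex=2.129, x_land=88.426, impact vy=-6.463
  bounce: vy ← 0.61·6.463 = 3.943
Arc 5: start y=0.000, vy=3.943 → t=0.804, apex=0.792, x_land=94.213, impact vy=-3.943
  bounce: vy ← 0.61·3.943 = 2.405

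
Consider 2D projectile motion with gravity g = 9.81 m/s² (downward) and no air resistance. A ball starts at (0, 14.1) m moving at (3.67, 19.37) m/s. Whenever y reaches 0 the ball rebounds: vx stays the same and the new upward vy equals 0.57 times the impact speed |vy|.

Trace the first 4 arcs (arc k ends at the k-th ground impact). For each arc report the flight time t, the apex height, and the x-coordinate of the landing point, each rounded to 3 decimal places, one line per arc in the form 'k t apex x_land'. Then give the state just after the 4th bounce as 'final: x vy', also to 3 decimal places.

1 4.577 33.223 16.798
2 2.967 10.794 27.686
3 1.691 3.507 33.893
4 0.964 1.139 37.431
final: 37.431 2.695

Arc 1: start y=14.100, vy=19.370 → t=4.577, apex=33.223, x_land=16.798, impact vy=-25.531
  bounce: vy ← 0.57·25.531 = 14.553
Arc 2: start y=0.000, vy=14.553 → t=2.967, apex=10.794, x_land=27.686, impact vy=-14.553
  bounce: vy ← 0.57·14.553 = 8.295
Arc 3: start y=0.000, vy=8.295 → t=1.691, apex=3.507, x_land=33.893, impact vy=-8.295
  bounce: vy ← 0.57·8.295 = 4.728
Arc 4: start y=0.000, vy=4.728 → t=0.964, apex=1.139, x_land=37.431, impact vy=-4.728
  bounce: vy ← 0.57·4.728 = 2.695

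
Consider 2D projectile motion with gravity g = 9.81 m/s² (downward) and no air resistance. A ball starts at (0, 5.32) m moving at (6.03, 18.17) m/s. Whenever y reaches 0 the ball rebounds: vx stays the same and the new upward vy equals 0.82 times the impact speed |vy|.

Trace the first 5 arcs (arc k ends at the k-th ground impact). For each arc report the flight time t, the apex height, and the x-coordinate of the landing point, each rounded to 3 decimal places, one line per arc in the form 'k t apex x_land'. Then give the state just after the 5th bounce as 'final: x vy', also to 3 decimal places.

Arc 1: start y=5.320, vy=18.170 → t=3.977, apex=22.147, x_land=23.982, impact vy=-20.845
  bounce: vy ← 0.82·20.845 = 17.093
Arc 2: start y=0.000, vy=17.093 → t=3.485, apex=14.892, x_land=44.996, impact vy=-17.093
  bounce: vy ← 0.82·17.093 = 14.016
Arc 3: start y=0.000, vy=14.016 → t=2.858, apex=10.013, x_land=62.227, impact vy=-14.016
  bounce: vy ← 0.82·14.016 = 11.493
Arc 4: start y=0.000, vy=11.493 → t=2.343, apex=6.733, x_land=76.356, impact vy=-11.493
  bounce: vy ← 0.82·11.493 = 9.425
Arc 5: start y=0.000, vy=9.425 → t=1.921, apex=4.527, x_land=87.942, impact vy=-9.425
  bounce: vy ← 0.82·9.425 = 7.728

1 3.977 22.147 23.982
2 3.485 14.892 44.996
3 2.858 10.013 62.227
4 2.343 6.733 76.356
5 1.921 4.527 87.942
final: 87.942 7.728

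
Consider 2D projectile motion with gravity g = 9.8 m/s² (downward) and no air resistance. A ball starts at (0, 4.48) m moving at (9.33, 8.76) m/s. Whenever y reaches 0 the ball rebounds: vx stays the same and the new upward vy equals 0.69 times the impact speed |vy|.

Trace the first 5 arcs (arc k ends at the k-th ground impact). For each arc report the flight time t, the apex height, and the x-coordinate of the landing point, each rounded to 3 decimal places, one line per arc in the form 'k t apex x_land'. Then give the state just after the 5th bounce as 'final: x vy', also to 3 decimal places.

Arc 1: start y=4.480, vy=8.760 → t=2.203, apex=8.395, x_land=20.552, impact vy=-12.828
  bounce: vy ← 0.69·12.828 = 8.851
Arc 2: start y=0.000, vy=8.851 → t=1.806, apex=3.997, x_land=37.405, impact vy=-8.851
  bounce: vy ← 0.69·8.851 = 6.107
Arc 3: start y=0.000, vy=6.107 → t=1.246, apex=1.903, x_land=49.034, impact vy=-6.107
  bounce: vy ← 0.69·6.107 = 4.214
Arc 4: start y=0.000, vy=4.214 → t=0.860, apex=0.906, x_land=57.058, impact vy=-4.214
  bounce: vy ← 0.69·4.214 = 2.908
Arc 5: start y=0.000, vy=2.908 → t=0.593, apex=0.431, x_land=62.594, impact vy=-2.908
  bounce: vy ← 0.69·2.908 = 2.006

1 2.203 8.395 20.552
2 1.806 3.997 37.405
3 1.246 1.903 49.034
4 0.860 0.906 57.058
5 0.593 0.431 62.594
final: 62.594 2.006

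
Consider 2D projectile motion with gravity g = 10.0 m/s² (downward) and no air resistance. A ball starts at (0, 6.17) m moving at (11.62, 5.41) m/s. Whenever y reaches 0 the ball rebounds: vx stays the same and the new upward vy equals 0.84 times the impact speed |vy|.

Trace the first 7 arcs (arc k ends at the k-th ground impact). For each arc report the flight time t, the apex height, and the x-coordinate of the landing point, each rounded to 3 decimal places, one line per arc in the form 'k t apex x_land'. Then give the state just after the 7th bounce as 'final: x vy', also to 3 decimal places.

1 1.777 7.633 20.644
2 2.076 5.386 44.765
3 1.744 3.800 65.026
4 1.465 2.682 82.046
5 1.230 1.892 96.342
6 1.033 1.335 108.351
7 0.868 0.942 118.439
final: 118.439 3.646

Arc 1: start y=6.170, vy=5.410 → t=1.777, apex=7.633, x_land=20.644, impact vy=-12.356
  bounce: vy ← 0.84·12.356 = 10.379
Arc 2: start y=0.000, vy=10.379 → t=2.076, apex=5.386, x_land=44.765, impact vy=-10.379
  bounce: vy ← 0.84·10.379 = 8.718
Arc 3: start y=0.000, vy=8.718 → t=1.744, apex=3.800, x_land=65.026, impact vy=-8.718
  bounce: vy ← 0.84·8.718 = 7.323
Arc 4: start y=0.000, vy=7.323 → t=1.465, apex=2.682, x_land=82.046, impact vy=-7.323
  bounce: vy ← 0.84·7.323 = 6.152
Arc 5: start y=0.000, vy=6.152 → t=1.230, apex=1.892, x_land=96.342, impact vy=-6.152
  bounce: vy ← 0.84·6.152 = 5.167
Arc 6: start y=0.000, vy=5.167 → t=1.033, apex=1.335, x_land=108.351, impact vy=-5.167
  bounce: vy ← 0.84·5.167 = 4.341
Arc 7: start y=0.000, vy=4.341 → t=0.868, apex=0.942, x_land=118.439, impact vy=-4.341
  bounce: vy ← 0.84·4.341 = 3.646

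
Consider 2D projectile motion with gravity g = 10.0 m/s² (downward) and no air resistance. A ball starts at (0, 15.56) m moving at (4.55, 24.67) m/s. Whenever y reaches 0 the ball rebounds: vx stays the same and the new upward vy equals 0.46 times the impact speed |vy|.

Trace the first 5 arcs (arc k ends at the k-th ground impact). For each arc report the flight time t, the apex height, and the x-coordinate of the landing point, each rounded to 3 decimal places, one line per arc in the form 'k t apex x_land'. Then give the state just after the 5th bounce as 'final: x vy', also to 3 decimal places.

1 5.500 45.990 25.024
2 2.790 9.732 37.720
3 1.283 2.059 43.560
4 0.590 0.436 46.246
5 0.272 0.092 47.482
final: 47.482 0.625

Arc 1: start y=15.560, vy=24.670 → t=5.500, apex=45.990, x_land=25.024, impact vy=-30.328
  bounce: vy ← 0.46·30.328 = 13.951
Arc 2: start y=0.000, vy=13.951 → t=2.790, apex=9.732, x_land=37.720, impact vy=-13.951
  bounce: vy ← 0.46·13.951 = 6.417
Arc 3: start y=0.000, vy=6.417 → t=1.283, apex=2.059, x_land=43.560, impact vy=-6.417
  bounce: vy ← 0.46·6.417 = 2.952
Arc 4: start y=0.000, vy=2.952 → t=0.590, apex=0.436, x_land=46.246, impact vy=-2.952
  bounce: vy ← 0.46·2.952 = 1.358
Arc 5: start y=0.000, vy=1.358 → t=0.272, apex=0.092, x_land=47.482, impact vy=-1.358
  bounce: vy ← 0.46·1.358 = 0.625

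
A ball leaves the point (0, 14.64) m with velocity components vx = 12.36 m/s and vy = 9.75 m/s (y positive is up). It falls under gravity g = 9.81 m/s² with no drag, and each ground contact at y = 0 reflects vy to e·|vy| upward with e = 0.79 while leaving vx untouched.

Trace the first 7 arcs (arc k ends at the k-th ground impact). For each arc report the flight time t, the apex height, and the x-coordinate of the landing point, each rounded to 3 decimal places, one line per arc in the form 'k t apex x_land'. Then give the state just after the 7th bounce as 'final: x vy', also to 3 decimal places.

Arc 1: start y=14.640, vy=9.750 → t=2.987, apex=19.485, x_land=36.919, impact vy=-19.552
  bounce: vy ← 0.79·19.552 = 15.446
Arc 2: start y=0.000, vy=15.446 → t=3.149, apex=12.161, x_land=75.843, impact vy=-15.446
  bounce: vy ← 0.79·15.446 = 12.203
Arc 3: start y=0.000, vy=12.203 → t=2.488, apex=7.589, x_land=106.592, impact vy=-12.203
  bounce: vy ← 0.79·12.203 = 9.640
Arc 4: start y=0.000, vy=9.640 → t=1.965, apex=4.737, x_land=130.884, impact vy=-9.640
  bounce: vy ← 0.79·9.640 = 7.616
Arc 5: start y=0.000, vy=7.616 → t=1.553, apex=2.956, x_land=150.074, impact vy=-7.616
  bounce: vy ← 0.79·7.616 = 6.016
Arc 6: start y=0.000, vy=6.016 → t=1.227, apex=1.845, x_land=165.235, impact vy=-6.016
  bounce: vy ← 0.79·6.016 = 4.753
Arc 7: start y=0.000, vy=4.753 → t=0.969, apex=1.151, x_land=177.212, impact vy=-4.753
  bounce: vy ← 0.79·4.753 = 3.755

1 2.987 19.485 36.919
2 3.149 12.161 75.843
3 2.488 7.589 106.592
4 1.965 4.737 130.884
5 1.553 2.956 150.074
6 1.227 1.845 165.235
7 0.969 1.151 177.212
final: 177.212 3.755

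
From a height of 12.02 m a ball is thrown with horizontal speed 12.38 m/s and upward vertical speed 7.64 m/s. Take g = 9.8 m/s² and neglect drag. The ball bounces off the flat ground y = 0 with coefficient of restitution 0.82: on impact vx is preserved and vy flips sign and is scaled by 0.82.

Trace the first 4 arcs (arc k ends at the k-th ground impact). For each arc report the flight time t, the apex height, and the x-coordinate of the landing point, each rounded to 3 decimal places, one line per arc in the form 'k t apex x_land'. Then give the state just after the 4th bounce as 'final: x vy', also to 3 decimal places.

1 2.529 14.998 31.310
2 2.869 10.085 66.831
3 2.353 6.781 95.958
4 1.929 4.560 119.843
final: 119.843 7.752

Arc 1: start y=12.020, vy=7.640 → t=2.529, apex=14.998, x_land=31.310, impact vy=-17.145
  bounce: vy ← 0.82·17.145 = 14.059
Arc 2: start y=0.000, vy=14.059 → t=2.869, apex=10.085, x_land=66.831, impact vy=-14.059
  bounce: vy ← 0.82·14.059 = 11.529
Arc 3: start y=0.000, vy=11.529 → t=2.353, apex=6.781, x_land=95.958, impact vy=-11.529
  bounce: vy ← 0.82·11.529 = 9.453
Arc 4: start y=0.000, vy=9.453 → t=1.929, apex=4.560, x_land=119.843, impact vy=-9.453
  bounce: vy ← 0.82·9.453 = 7.752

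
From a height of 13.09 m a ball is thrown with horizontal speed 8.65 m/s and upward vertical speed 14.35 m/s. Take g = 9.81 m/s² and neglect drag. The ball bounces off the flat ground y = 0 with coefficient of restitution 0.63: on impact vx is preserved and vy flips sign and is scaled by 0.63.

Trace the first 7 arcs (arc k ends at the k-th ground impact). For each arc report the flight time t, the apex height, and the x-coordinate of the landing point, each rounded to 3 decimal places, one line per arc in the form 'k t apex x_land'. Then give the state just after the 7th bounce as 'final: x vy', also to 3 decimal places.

1 3.656 23.586 31.621
2 2.763 9.361 55.521
3 1.741 3.715 70.577
4 1.097 1.475 80.063
5 0.691 0.585 86.039
6 0.435 0.232 89.804
7 0.274 0.092 92.176
final: 92.176 0.847

Arc 1: start y=13.090, vy=14.350 → t=3.656, apex=23.586, x_land=31.621, impact vy=-21.512
  bounce: vy ← 0.63·21.512 = 13.552
Arc 2: start y=0.000, vy=13.552 → t=2.763, apex=9.361, x_land=55.521, impact vy=-13.552
  bounce: vy ← 0.63·13.552 = 8.538
Arc 3: start y=0.000, vy=8.538 → t=1.741, apex=3.715, x_land=70.577, impact vy=-8.538
  bounce: vy ← 0.63·8.538 = 5.379
Arc 4: start y=0.000, vy=5.379 → t=1.097, apex=1.475, x_land=80.063, impact vy=-5.379
  bounce: vy ← 0.63·5.379 = 3.389
Arc 5: start y=0.000, vy=3.389 → t=0.691, apex=0.585, x_land=86.039, impact vy=-3.389
  bounce: vy ← 0.63·3.389 = 2.135
Arc 6: start y=0.000, vy=2.135 → t=0.435, apex=0.232, x_land=89.804, impact vy=-2.135
  bounce: vy ← 0.63·2.135 = 1.345
Arc 7: start y=0.000, vy=1.345 → t=0.274, apex=0.092, x_land=92.176, impact vy=-1.345
  bounce: vy ← 0.63·1.345 = 0.847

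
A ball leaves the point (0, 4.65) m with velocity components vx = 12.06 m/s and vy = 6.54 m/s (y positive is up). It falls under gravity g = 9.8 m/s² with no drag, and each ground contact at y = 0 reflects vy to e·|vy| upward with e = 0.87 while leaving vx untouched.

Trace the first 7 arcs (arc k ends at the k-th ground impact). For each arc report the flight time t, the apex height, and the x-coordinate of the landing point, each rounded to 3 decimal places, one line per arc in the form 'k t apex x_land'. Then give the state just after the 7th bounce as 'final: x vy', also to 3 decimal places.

1 1.848 6.832 22.289
2 2.055 5.171 47.068
3 1.788 3.914 68.625
4 1.555 2.963 87.380
5 1.353 2.242 103.697
6 1.177 1.697 117.893
7 1.024 1.285 130.243
final: 130.243 4.366

Arc 1: start y=4.650, vy=6.540 → t=1.848, apex=6.832, x_land=22.289, impact vy=-11.572
  bounce: vy ← 0.87·11.572 = 10.068
Arc 2: start y=0.000, vy=10.068 → t=2.055, apex=5.171, x_land=47.068, impact vy=-10.068
  bounce: vy ← 0.87·10.068 = 8.759
Arc 3: start y=0.000, vy=8.759 → t=1.788, apex=3.914, x_land=68.625, impact vy=-8.759
  bounce: vy ← 0.87·8.759 = 7.620
Arc 4: start y=0.000, vy=7.620 → t=1.555, apex=2.963, x_land=87.380, impact vy=-7.620
  bounce: vy ← 0.87·7.620 = 6.630
Arc 5: start y=0.000, vy=6.630 → t=1.353, apex=2.242, x_land=103.697, impact vy=-6.630
  bounce: vy ← 0.87·6.630 = 5.768
Arc 6: start y=0.000, vy=5.768 → t=1.177, apex=1.697, x_land=117.893, impact vy=-5.768
  bounce: vy ← 0.87·5.768 = 5.018
Arc 7: start y=0.000, vy=5.018 → t=1.024, apex=1.285, x_land=130.243, impact vy=-5.018
  bounce: vy ← 0.87·5.018 = 4.366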